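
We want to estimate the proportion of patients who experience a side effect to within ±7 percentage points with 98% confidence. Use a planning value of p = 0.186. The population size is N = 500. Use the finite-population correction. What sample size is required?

For a proportion with margin E = 0.07 at 98% confidence, z = 2.326.
n = p̂(1−p̂)(z/E)² = 0.186 × 0.814 × (2.326/0.07)² = 167.17 — call this n₀.
Finite-population correction with N = 500: n = n₀ / (1 + (n₀−1)/N) = 167.17 / 1.332 = 125.50
Round up: n = 126.

126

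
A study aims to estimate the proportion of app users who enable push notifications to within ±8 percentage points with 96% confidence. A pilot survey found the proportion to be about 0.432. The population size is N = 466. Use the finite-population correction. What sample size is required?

For a proportion with margin E = 0.08 at 96% confidence, z = 2.054.
n = p̂(1−p̂)(z/E)² = 0.432 × 0.568 × (2.054/0.08)² = 161.75 — call this n₀.
Finite-population correction with N = 466: n = n₀ / (1 + (n₀−1)/N) = 161.75 / 1.345 = 120.26
Round up: n = 121.

121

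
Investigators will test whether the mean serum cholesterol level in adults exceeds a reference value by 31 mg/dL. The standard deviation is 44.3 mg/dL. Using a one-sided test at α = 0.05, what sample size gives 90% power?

For a one-sample z-test, n = ((z_α + z_β)·σ/δ)².
z_α = 1.645 (one-sided α = 0.05); z_β = 1.282 (power 90% → β = 0.1).
n = (2.927 × 44.3 / 31)² = 17.50
Round up: n = 18.

n = 18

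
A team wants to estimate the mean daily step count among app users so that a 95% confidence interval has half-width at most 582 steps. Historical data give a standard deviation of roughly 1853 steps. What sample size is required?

39

For a mean, the margin of error is E = z·σ/√n, so n = (zσ/E)².
At 95% confidence, z = 1.960.
n = (1.960 × 1853 / 582)² = 38.94
Round up: n = 39.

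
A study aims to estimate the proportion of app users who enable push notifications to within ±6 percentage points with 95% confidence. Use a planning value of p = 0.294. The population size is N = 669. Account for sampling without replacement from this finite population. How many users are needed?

167

For a proportion with margin E = 0.06 at 95% confidence, z = 1.960.
n = p̂(1−p̂)(z/E)² = 0.294 × 0.706 × (1.960/0.06)² = 221.49 — call this n₀.
Finite-population correction with N = 669: n = n₀ / (1 + (n₀−1)/N) = 221.49 / 1.33 = 166.53
Round up: n = 167.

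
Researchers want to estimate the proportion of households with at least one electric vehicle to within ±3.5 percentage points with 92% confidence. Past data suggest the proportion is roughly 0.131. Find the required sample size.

285

For a proportion with margin E = 0.035 at 92% confidence, z = 1.751.
n = p̂(1−p̂)(z/E)² = 0.131 × 0.869 × (1.751/0.035)² = 284.92
Round up: n = 285.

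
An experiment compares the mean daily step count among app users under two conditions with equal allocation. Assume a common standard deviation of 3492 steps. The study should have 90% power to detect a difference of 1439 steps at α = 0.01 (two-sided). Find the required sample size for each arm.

176 per group

For two equal groups, n per group = 2·((z_{α/2} + z_β)·σ/δ)².
z_{α/2} = 2.576; z_β = 1.282 (power 90%).
n = 2 × (3.858 × 3492 / 1439)² = 2 × 87.65 = 175.30
Round up: n = 176 per group.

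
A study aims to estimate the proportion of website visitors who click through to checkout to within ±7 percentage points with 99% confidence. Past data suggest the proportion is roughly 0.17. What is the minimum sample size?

For a proportion with margin E = 0.07 at 99% confidence, z = 2.576.
n = p̂(1−p̂)(z/E)² = 0.17 × 0.83 × (2.576/0.07)² = 191.08
Round up: n = 192.

192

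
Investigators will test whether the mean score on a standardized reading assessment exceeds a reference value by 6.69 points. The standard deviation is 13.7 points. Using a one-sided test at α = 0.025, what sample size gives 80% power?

For a one-sample z-test, n = ((z_α + z_β)·σ/δ)².
z_α = 1.960 (one-sided α = 0.025); z_β = 0.842 (power 80% → β = 0.2).
n = (2.802 × 13.7 / 6.69)² = 32.92
Round up: n = 33.

33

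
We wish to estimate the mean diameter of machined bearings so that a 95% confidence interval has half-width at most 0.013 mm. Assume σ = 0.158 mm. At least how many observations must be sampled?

n = 568

For a mean, the margin of error is E = z·σ/√n, so n = (zσ/E)².
At 95% confidence, z = 1.960.
n = (1.960 × 0.158 / 0.013)² = 567.47
Round up: n = 568.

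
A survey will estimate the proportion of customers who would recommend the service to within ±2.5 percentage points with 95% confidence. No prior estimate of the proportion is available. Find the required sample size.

For a proportion with margin E = 0.025 at 95% confidence, z = 1.960.
With no prior estimate, use p = 0.5, which maximizes p(1−p) at 0.25.
n = 0.25 × (z/E)² = 0.25 × (1.960/0.025)² = 1536.64
Round up: n = 1537.

1537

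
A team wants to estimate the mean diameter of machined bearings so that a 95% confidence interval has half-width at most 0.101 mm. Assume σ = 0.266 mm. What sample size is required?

27

For a mean, the margin of error is E = z·σ/√n, so n = (zσ/E)².
At 95% confidence, z = 1.960.
n = (1.960 × 0.266 / 0.101)² = 26.65
Round up: n = 27.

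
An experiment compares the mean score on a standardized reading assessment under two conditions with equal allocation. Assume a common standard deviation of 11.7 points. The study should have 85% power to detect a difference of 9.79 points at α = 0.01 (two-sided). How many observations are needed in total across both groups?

For two equal groups, n per group = 2·((z_{α/2} + z_β)·σ/δ)².
z_{α/2} = 2.576; z_β = 1.036 (power 85%).
n = 2 × (3.612 × 11.7 / 9.79)² = 2 × 18.63 = 37.26
Round up: n = 38 per group.
Total across both groups: 2 × 38 = 76.

76 total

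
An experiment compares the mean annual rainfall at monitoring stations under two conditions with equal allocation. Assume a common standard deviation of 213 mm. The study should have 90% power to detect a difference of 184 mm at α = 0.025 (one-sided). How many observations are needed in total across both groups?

58 total

For two equal groups, n per group = 2·((z_α + z_β)·σ/δ)².
z_α = 1.960; z_β = 1.282 (power 90%).
n = 2 × (3.242 × 213 / 184)² = 2 × 14.08 = 28.16
Round up: n = 29 per group.
Total across both groups: 2 × 29 = 58.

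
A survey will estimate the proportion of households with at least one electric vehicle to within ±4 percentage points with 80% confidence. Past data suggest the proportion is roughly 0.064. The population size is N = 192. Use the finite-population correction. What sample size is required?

For a proportion with margin E = 0.04 at 80% confidence, z = 1.282.
n = p̂(1−p̂)(z/E)² = 0.064 × 0.936 × (1.282/0.04)² = 61.53 — call this n₀.
Finite-population correction with N = 192: n = n₀ / (1 + (n₀−1)/N) = 61.53 / 1.315 = 46.79
Round up: n = 47.

47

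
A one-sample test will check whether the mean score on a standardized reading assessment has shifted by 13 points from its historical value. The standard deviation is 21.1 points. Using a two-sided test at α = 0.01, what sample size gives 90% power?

40

For a one-sample z-test, n = ((z_{α/2} + z_β)·σ/δ)².
z_{α/2} = 2.576 (two-sided α = 0.01); z_β = 1.282 (power 90% → β = 0.1).
n = (3.858 × 21.1 / 13)² = 39.21
Round up: n = 40.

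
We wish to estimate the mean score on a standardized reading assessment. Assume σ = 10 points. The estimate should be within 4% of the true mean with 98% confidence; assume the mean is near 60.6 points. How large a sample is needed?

For a mean, the margin of error is E = z·σ/√n, so n = (zσ/E)².
At 98% confidence, z = 2.326.
E = 4% of 60.6 = 2.424 points.
n = (2.326 × 10 / 2.424)² = 92.08
Round up: n = 93.

93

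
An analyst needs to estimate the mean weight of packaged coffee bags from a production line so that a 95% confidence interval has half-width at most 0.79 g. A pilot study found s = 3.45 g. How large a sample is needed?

74

For a mean, the margin of error is E = z·σ/√n, so n = (zσ/E)².
At 95% confidence, z = 1.960.
n = (1.960 × 3.45 / 0.79)² = 73.26
Round up: n = 74.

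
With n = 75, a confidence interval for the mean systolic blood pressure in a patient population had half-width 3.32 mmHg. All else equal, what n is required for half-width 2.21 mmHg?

170

Margin of error scales as 1/√n, so n₂ = n₁·(E₁/E₂)².
n₂ = 75 × (3.32/2.21)² = 75 × 2.257 = 169.28
Round up: n₂ = 170.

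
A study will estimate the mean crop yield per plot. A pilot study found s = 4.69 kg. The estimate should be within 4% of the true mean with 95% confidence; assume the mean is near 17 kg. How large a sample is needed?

For a mean, the margin of error is E = z·σ/√n, so n = (zσ/E)².
At 95% confidence, z = 1.960.
E = 4% of 17 = 0.68 kg.
n = (1.960 × 4.69 / 0.68)² = 182.74
Round up: n = 183.

183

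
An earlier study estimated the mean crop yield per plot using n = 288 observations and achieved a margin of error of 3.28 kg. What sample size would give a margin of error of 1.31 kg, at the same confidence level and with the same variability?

1806

Margin of error scales as 1/√n, so n₂ = n₁·(E₁/E₂)².
n₂ = 288 × (3.28/1.31)² = 288 × 6.269 = 1805.47
Round up: n₂ = 1806.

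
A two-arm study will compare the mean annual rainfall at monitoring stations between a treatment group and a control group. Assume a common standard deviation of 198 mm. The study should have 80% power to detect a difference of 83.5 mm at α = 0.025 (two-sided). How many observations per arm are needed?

For two equal groups, n per group = 2·((z_{α/2} + z_β)·σ/δ)².
z_{α/2} = 2.241; z_β = 0.842 (power 80%).
n = 2 × (3.083 × 198 / 83.5)² = 2 × 53.44 = 106.88
Round up: n = 107 per group.

107 per group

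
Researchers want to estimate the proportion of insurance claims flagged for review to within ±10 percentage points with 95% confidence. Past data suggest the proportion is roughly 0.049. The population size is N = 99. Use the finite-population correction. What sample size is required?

n = 16

For a proportion with margin E = 0.1 at 95% confidence, z = 1.960.
n = p̂(1−p̂)(z/E)² = 0.049 × 0.951 × (1.960/0.1)² = 17.90 — call this n₀.
Finite-population correction with N = 99: n = n₀ / (1 + (n₀−1)/N) = 17.90 / 1.171 = 15.29
Round up: n = 16.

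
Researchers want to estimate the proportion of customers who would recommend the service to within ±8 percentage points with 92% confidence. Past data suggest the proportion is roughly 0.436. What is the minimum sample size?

For a proportion with margin E = 0.08 at 92% confidence, z = 1.751.
n = p̂(1−p̂)(z/E)² = 0.436 × 0.564 × (1.751/0.08)² = 117.80
Round up: n = 118.

118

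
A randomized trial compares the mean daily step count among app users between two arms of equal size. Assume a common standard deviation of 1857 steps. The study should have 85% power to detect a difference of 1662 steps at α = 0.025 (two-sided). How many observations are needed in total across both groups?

54 total

For two equal groups, n per group = 2·((z_{α/2} + z_β)·σ/δ)².
z_{α/2} = 2.241; z_β = 1.036 (power 85%).
n = 2 × (3.277 × 1857 / 1662)² = 2 × 13.41 = 26.82
Round up: n = 27 per group.
Total across both groups: 2 × 27 = 54.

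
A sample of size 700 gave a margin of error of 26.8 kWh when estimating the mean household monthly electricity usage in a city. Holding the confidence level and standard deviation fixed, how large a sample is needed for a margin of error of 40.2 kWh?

Margin of error scales as 1/√n, so n₂ = n₁·(E₁/E₂)².
n₂ = 700 × (26.8/40.2)² = 700 × 0.4444 = 311.08
Round up: n₂ = 312.

312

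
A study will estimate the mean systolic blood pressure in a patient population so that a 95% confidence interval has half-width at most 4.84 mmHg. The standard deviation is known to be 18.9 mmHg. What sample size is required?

For a mean, the margin of error is E = z·σ/√n, so n = (zσ/E)².
At 95% confidence, z = 1.960.
n = (1.960 × 18.9 / 4.84)² = 58.58
Round up: n = 59.

n = 59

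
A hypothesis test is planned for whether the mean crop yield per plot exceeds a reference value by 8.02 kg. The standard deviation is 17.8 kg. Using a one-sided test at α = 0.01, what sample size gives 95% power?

For a one-sample z-test, n = ((z_α + z_β)·σ/δ)².
z_α = 2.326 (one-sided α = 0.01); z_β = 1.645 (power 95% → β = 0.05).
n = (3.971 × 17.8 / 8.02)² = 77.68
Round up: n = 78.

78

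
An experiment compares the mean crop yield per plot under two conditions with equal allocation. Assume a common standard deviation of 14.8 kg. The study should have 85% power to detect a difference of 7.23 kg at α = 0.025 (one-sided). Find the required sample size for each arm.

76 per group

For two equal groups, n per group = 2·((z_α + z_β)·σ/δ)².
z_α = 1.960; z_β = 1.036 (power 85%).
n = 2 × (2.996 × 14.8 / 7.23)² = 2 × 37.61 = 75.22
Round up: n = 76 per group.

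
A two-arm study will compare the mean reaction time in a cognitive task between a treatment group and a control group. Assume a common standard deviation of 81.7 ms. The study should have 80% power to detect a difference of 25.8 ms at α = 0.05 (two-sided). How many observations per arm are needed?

For two equal groups, n per group = 2·((z_{α/2} + z_β)·σ/δ)².
z_{α/2} = 1.960; z_β = 0.842 (power 80%).
n = 2 × (2.802 × 81.7 / 25.8)² = 2 × 78.73 = 157.46
Round up: n = 158 per group.

158 per group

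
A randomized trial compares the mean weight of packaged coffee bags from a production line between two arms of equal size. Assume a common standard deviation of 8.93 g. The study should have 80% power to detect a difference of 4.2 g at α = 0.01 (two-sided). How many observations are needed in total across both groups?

212 total

For two equal groups, n per group = 2·((z_{α/2} + z_β)·σ/δ)².
z_{α/2} = 2.576; z_β = 0.842 (power 80%).
n = 2 × (3.418 × 8.93 / 4.2)² = 2 × 52.81 = 105.62
Round up: n = 106 per group.
Total across both groups: 2 × 106 = 212.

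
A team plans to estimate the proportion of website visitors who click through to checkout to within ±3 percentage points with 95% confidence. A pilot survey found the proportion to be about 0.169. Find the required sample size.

For a proportion with margin E = 0.03 at 95% confidence, z = 1.960.
n = p̂(1−p̂)(z/E)² = 0.169 × 0.831 × (1.960/0.03)² = 599.46
Round up: n = 600.

n = 600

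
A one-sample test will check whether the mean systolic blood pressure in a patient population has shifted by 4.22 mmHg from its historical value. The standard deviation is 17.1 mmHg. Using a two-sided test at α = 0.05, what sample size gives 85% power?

148

For a one-sample z-test, n = ((z_{α/2} + z_β)·σ/δ)².
z_{α/2} = 1.960 (two-sided α = 0.05); z_β = 1.036 (power 85% → β = 0.15).
n = (2.996 × 17.1 / 4.22)² = 147.38
Round up: n = 148.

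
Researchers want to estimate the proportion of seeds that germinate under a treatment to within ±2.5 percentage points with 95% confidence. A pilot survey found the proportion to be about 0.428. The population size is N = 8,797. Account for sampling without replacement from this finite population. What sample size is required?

1286

For a proportion with margin E = 0.025 at 95% confidence, z = 1.960.
n = p̂(1−p̂)(z/E)² = 0.428 × 0.572 × (1.960/0.025)² = 1504.78 — call this n₀.
Finite-population correction with N = 8,797: n = n₀ / (1 + (n₀−1)/N) = 1504.78 / 1.171 = 1285.04
Round up: n = 1286.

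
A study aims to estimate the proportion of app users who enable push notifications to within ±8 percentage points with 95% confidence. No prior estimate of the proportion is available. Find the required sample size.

For a proportion with margin E = 0.08 at 95% confidence, z = 1.960.
With no prior estimate, use p = 0.5, which maximizes p(1−p) at 0.25.
n = 0.25 × (z/E)² = 0.25 × (1.960/0.08)² = 150.06
Round up: n = 151.

n = 151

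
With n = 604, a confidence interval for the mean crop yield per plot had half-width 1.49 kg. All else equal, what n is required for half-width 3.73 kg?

Margin of error scales as 1/√n, so n₂ = n₁·(E₁/E₂)².
n₂ = 604 × (1.49/3.73)² = 604 × 0.1596 = 96.40
Round up: n₂ = 97.

97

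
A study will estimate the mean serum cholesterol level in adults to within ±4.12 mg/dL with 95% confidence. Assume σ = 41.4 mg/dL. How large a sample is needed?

388

For a mean, the margin of error is E = z·σ/√n, so n = (zσ/E)².
At 95% confidence, z = 1.960.
n = (1.960 × 41.4 / 4.12)² = 387.90
Round up: n = 388.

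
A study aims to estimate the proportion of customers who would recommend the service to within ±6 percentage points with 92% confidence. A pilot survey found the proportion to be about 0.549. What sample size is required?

For a proportion with margin E = 0.06 at 92% confidence, z = 1.751.
n = p̂(1−p̂)(z/E)² = 0.549 × 0.451 × (1.751/0.06)² = 210.87
Round up: n = 211.

211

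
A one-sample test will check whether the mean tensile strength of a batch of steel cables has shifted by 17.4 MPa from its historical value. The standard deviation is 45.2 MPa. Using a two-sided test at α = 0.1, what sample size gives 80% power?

42

For a one-sample z-test, n = ((z_{α/2} + z_β)·σ/δ)².
z_{α/2} = 1.645 (two-sided α = 0.1); z_β = 0.842 (power 80% → β = 0.2).
n = (2.487 × 45.2 / 17.4)² = 41.74
Round up: n = 42.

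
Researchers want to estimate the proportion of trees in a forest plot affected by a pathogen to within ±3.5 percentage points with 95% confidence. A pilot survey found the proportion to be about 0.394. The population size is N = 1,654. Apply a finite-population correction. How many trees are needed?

516

For a proportion with margin E = 0.035 at 95% confidence, z = 1.960.
n = p̂(1−p̂)(z/E)² = 0.394 × 0.606 × (1.960/0.035)² = 748.76 — call this n₀.
Finite-population correction with N = 1,654: n = n₀ / (1 + (n₀−1)/N) = 748.76 / 1.452 = 515.67
Round up: n = 516.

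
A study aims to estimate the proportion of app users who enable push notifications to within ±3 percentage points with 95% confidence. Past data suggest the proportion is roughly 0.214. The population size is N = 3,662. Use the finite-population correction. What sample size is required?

For a proportion with margin E = 0.03 at 95% confidence, z = 1.960.
n = p̂(1−p̂)(z/E)² = 0.214 × 0.786 × (1.960/0.03)² = 717.97 — call this n₀.
Finite-population correction with N = 3,662: n = n₀ / (1 + (n₀−1)/N) = 717.97 / 1.196 = 600.31
Round up: n = 601.

n = 601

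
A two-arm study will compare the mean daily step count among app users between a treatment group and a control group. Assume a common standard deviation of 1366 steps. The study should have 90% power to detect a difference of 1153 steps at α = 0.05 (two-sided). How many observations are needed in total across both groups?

60 total

For two equal groups, n per group = 2·((z_{α/2} + z_β)·σ/δ)².
z_{α/2} = 1.960; z_β = 1.282 (power 90%).
n = 2 × (3.242 × 1366 / 1153)² = 2 × 14.75 = 29.50
Round up: n = 30 per group.
Total across both groups: 2 × 30 = 60.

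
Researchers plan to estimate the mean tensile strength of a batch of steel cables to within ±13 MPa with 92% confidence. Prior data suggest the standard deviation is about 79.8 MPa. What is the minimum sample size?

For a mean, the margin of error is E = z·σ/√n, so n = (zσ/E)².
At 92% confidence, z = 1.751.
n = (1.751 × 79.8 / 13)² = 115.53
Round up: n = 116.

116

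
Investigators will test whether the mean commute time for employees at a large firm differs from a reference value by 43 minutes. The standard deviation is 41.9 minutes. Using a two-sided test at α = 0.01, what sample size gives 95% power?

17

For a one-sample z-test, n = ((z_{α/2} + z_β)·σ/δ)².
z_{α/2} = 2.576 (two-sided α = 0.01); z_β = 1.645 (power 95% → β = 0.05).
n = (4.221 × 41.9 / 43)² = 16.92
Round up: n = 17.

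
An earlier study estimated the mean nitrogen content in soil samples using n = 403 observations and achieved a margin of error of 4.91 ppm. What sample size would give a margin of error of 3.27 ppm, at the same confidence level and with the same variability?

909

Margin of error scales as 1/√n, so n₂ = n₁·(E₁/E₂)².
n₂ = 403 × (4.91/3.27)² = 403 × 2.255 = 908.76
Round up: n₂ = 909.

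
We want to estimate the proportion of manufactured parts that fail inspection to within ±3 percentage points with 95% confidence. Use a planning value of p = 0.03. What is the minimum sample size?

For a proportion with margin E = 0.03 at 95% confidence, z = 1.960.
n = p̂(1−p̂)(z/E)² = 0.03 × 0.97 × (1.960/0.03)² = 124.21
Round up: n = 125.

125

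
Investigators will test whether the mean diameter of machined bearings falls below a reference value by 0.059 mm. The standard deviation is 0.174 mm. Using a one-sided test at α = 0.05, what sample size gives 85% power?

63

For a one-sample z-test, n = ((z_α + z_β)·σ/δ)².
z_α = 1.645 (one-sided α = 0.05); z_β = 1.036 (power 85% → β = 0.15).
n = (2.681 × 0.174 / 0.059)² = 62.52
Round up: n = 63.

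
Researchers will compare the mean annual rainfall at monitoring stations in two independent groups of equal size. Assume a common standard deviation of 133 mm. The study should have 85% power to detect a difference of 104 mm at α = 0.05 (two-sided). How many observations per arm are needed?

For two equal groups, n per group = 2·((z_{α/2} + z_β)·σ/δ)².
z_{α/2} = 1.960; z_β = 1.036 (power 85%).
n = 2 × (2.996 × 133 / 104)² = 2 × 14.68 = 29.36
Round up: n = 30 per group.

30 per group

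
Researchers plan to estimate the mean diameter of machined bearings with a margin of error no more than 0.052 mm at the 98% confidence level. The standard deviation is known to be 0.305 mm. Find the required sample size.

For a mean, the margin of error is E = z·σ/√n, so n = (zσ/E)².
At 98% confidence, z = 2.326.
n = (2.326 × 0.305 / 0.052)² = 186.13
Round up: n = 187.

187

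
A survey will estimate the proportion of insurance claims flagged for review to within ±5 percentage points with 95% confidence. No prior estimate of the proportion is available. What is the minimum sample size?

385

For a proportion with margin E = 0.05 at 95% confidence, z = 1.960.
With no prior estimate, use p = 0.5, which maximizes p(1−p) at 0.25.
n = 0.25 × (z/E)² = 0.25 × (1.960/0.05)² = 384.16
Round up: n = 385.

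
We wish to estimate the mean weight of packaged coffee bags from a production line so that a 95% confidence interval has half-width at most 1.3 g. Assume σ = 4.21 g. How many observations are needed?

41

For a mean, the margin of error is E = z·σ/√n, so n = (zσ/E)².
At 95% confidence, z = 1.960.
n = (1.960 × 4.21 / 1.3)² = 40.29
Round up: n = 41.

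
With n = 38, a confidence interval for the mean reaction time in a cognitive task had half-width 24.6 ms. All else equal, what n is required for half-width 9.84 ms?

Margin of error scales as 1/√n, so n₂ = n₁·(E₁/E₂)².
n₂ = 38 × (24.6/9.84)² = 38 × 6.25 = 237.50
Round up: n₂ = 238.

238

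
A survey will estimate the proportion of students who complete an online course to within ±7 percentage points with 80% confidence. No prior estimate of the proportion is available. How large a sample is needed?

84

For a proportion with margin E = 0.07 at 80% confidence, z = 1.282.
With no prior estimate, use p = 0.5, which maximizes p(1−p) at 0.25.
n = 0.25 × (z/E)² = 0.25 × (1.282/0.07)² = 83.85
Round up: n = 84.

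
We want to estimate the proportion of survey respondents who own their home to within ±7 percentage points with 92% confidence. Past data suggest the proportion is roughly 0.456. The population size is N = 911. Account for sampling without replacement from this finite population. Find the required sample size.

For a proportion with margin E = 0.07 at 92% confidence, z = 1.751.
n = p̂(1−p̂)(z/E)² = 0.456 × 0.544 × (1.751/0.07)² = 155.22 — call this n₀.
Finite-population correction with N = 911: n = n₀ / (1 + (n₀−1)/N) = 155.22 / 1.169 = 132.78
Round up: n = 133.

133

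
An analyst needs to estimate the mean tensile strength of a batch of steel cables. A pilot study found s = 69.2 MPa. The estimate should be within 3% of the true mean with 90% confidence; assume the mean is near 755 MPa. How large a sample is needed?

26

For a mean, the margin of error is E = z·σ/√n, so n = (zσ/E)².
At 90% confidence, z = 1.645.
E = 3% of 755 = 22.65 MPa.
n = (1.645 × 69.2 / 22.65)² = 25.26
Round up: n = 26.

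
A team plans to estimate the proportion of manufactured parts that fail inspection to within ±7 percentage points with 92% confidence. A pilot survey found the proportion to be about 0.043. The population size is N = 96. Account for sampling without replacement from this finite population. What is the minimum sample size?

n = 21

For a proportion with margin E = 0.07 at 92% confidence, z = 1.751.
n = p̂(1−p̂)(z/E)² = 0.043 × 0.957 × (1.751/0.07)² = 25.75 — call this n₀.
Finite-population correction with N = 96: n = n₀ / (1 + (n₀−1)/N) = 25.75 / 1.258 = 20.47
Round up: n = 21.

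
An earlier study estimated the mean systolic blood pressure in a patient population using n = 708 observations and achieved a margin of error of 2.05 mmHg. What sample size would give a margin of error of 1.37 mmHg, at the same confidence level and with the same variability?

Margin of error scales as 1/√n, so n₂ = n₁·(E₁/E₂)².
n₂ = 708 × (2.05/1.37)² = 708 × 2.239 = 1585.21
Round up: n₂ = 1586.

1586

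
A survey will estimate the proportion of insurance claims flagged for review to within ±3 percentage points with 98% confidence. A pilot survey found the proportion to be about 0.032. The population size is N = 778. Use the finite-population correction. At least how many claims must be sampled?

151

For a proportion with margin E = 0.03 at 98% confidence, z = 2.326.
n = p̂(1−p̂)(z/E)² = 0.032 × 0.968 × (2.326/0.03)² = 186.21 — call this n₀.
Finite-population correction with N = 778: n = n₀ / (1 + (n₀−1)/N) = 186.21 / 1.238 = 150.41
Round up: n = 151.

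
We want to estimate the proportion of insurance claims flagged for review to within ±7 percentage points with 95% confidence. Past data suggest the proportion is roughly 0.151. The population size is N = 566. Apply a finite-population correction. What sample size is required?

For a proportion with margin E = 0.07 at 95% confidence, z = 1.960.
n = p̂(1−p̂)(z/E)² = 0.151 × 0.849 × (1.960/0.07)² = 100.51 — call this n₀.
Finite-population correction with N = 566: n = n₀ / (1 + (n₀−1)/N) = 100.51 / 1.176 = 85.47
Round up: n = 86.

86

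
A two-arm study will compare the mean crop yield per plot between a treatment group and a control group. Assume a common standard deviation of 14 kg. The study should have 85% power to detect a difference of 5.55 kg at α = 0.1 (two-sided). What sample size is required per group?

92 per group

For two equal groups, n per group = 2·((z_{α/2} + z_β)·σ/δ)².
z_{α/2} = 1.645; z_β = 1.036 (power 85%).
n = 2 × (2.681 × 14 / 5.55)² = 2 × 45.74 = 91.48
Round up: n = 92 per group.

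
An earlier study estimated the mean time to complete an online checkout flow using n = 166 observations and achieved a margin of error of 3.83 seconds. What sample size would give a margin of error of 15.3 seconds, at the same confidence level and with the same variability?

11

Margin of error scales as 1/√n, so n₂ = n₁·(E₁/E₂)².
n₂ = 166 × (3.83/15.3)² = 166 × 0.06266 = 10.40
Round up: n₂ = 11.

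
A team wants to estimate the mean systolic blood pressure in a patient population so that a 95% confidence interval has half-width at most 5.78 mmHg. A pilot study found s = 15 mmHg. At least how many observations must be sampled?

For a mean, the margin of error is E = z·σ/√n, so n = (zσ/E)².
At 95% confidence, z = 1.960.
n = (1.960 × 15 / 5.78)² = 25.87
Round up: n = 26.

n = 26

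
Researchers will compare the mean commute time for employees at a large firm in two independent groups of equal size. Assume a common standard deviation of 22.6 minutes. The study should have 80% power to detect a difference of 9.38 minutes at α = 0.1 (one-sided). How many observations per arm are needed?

53 per group

For two equal groups, n per group = 2·((z_α + z_β)·σ/δ)².
z_α = 1.282; z_β = 0.842 (power 80%).
n = 2 × (2.124 × 22.6 / 9.38)² = 2 × 26.19 = 52.38
Round up: n = 53 per group.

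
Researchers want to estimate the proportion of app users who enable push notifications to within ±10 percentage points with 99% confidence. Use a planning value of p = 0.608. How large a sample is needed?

For a proportion with margin E = 0.1 at 99% confidence, z = 2.576.
n = p̂(1−p̂)(z/E)² = 0.608 × 0.392 × (2.576/0.1)² = 158.15
Round up: n = 159.

159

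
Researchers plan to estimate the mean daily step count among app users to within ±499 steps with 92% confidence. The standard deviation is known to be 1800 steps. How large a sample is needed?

For a mean, the margin of error is E = z·σ/√n, so n = (zσ/E)².
At 92% confidence, z = 1.751.
n = (1.751 × 1800 / 499)² = 39.89
Round up: n = 40.

40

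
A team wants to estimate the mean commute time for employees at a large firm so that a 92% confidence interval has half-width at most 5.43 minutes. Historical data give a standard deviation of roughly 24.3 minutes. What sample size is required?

For a mean, the margin of error is E = z·σ/√n, so n = (zσ/E)².
At 92% confidence, z = 1.751.
n = (1.751 × 24.3 / 5.43)² = 61.40
Round up: n = 62.

n = 62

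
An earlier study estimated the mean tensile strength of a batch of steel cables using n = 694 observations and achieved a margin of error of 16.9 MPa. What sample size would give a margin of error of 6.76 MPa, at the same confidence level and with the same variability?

Margin of error scales as 1/√n, so n₂ = n₁·(E₁/E₂)².
n₂ = 694 × (16.9/6.76)² = 694 × 6.25 = 4337.50
Round up: n₂ = 4338.

4338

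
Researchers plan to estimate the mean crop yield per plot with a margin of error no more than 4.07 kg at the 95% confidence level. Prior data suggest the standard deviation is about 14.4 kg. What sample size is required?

For a mean, the margin of error is E = z·σ/√n, so n = (zσ/E)².
At 95% confidence, z = 1.960.
n = (1.960 × 14.4 / 4.07)² = 48.09
Round up: n = 49.

n = 49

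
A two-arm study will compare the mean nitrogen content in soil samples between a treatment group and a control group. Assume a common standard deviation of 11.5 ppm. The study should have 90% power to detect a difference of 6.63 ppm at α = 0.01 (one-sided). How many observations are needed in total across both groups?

158 total

For two equal groups, n per group = 2·((z_α + z_β)·σ/δ)².
z_α = 2.326; z_β = 1.282 (power 90%).
n = 2 × (3.608 × 11.5 / 6.63)² = 2 × 39.17 = 78.34
Round up: n = 79 per group.
Total across both groups: 2 × 79 = 158.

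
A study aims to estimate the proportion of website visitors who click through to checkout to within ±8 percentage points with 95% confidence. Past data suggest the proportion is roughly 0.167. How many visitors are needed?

84

For a proportion with margin E = 0.08 at 95% confidence, z = 1.960.
n = p̂(1−p̂)(z/E)² = 0.167 × 0.833 × (1.960/0.08)² = 83.50
Round up: n = 84.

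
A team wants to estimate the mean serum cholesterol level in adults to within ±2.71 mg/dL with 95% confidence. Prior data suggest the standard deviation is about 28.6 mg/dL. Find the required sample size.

428

For a mean, the margin of error is E = z·σ/√n, so n = (zσ/E)².
At 95% confidence, z = 1.960.
n = (1.960 × 28.6 / 2.71)² = 427.86
Round up: n = 428.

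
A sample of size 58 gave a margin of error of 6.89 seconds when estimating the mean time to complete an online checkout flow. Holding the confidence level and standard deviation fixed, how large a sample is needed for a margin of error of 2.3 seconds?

Margin of error scales as 1/√n, so n₂ = n₁·(E₁/E₂)².
n₂ = 58 × (6.89/2.3)² = 58 × 8.974 = 520.49
Round up: n₂ = 521.

521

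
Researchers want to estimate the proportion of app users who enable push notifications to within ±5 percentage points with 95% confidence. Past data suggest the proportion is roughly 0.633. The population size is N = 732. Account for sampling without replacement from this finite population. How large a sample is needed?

n = 241

For a proportion with margin E = 0.05 at 95% confidence, z = 1.960.
n = p̂(1−p̂)(z/E)² = 0.633 × 0.367 × (1.960/0.05)² = 356.98 — call this n₀.
Finite-population correction with N = 732: n = n₀ / (1 + (n₀−1)/N) = 356.98 / 1.486 = 240.23
Round up: n = 241.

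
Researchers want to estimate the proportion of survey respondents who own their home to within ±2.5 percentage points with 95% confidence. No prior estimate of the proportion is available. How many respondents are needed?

For a proportion with margin E = 0.025 at 95% confidence, z = 1.960.
With no prior estimate, use p = 0.5, which maximizes p(1−p) at 0.25.
n = 0.25 × (z/E)² = 0.25 × (1.960/0.025)² = 1536.64
Round up: n = 1537.

1537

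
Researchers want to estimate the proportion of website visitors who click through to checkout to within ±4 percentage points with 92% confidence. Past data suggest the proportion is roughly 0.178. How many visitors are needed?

For a proportion with margin E = 0.04 at 92% confidence, z = 1.751.
n = p̂(1−p̂)(z/E)² = 0.178 × 0.822 × (1.751/0.04)² = 280.38
Round up: n = 281.

n = 281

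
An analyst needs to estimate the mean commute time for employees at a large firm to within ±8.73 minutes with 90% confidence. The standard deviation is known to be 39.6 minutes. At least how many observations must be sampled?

For a mean, the margin of error is E = z·σ/√n, so n = (zσ/E)².
At 90% confidence, z = 1.645.
n = (1.645 × 39.6 / 8.73)² = 55.68
Round up: n = 56.

56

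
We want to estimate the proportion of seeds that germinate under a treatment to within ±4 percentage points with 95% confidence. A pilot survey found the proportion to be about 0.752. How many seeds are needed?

448

For a proportion with margin E = 0.04 at 95% confidence, z = 1.960.
n = p̂(1−p̂)(z/E)² = 0.752 × 0.248 × (1.960/0.04)² = 447.78
Round up: n = 448.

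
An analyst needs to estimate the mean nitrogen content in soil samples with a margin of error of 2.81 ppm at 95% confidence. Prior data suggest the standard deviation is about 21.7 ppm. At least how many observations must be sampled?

230

For a mean, the margin of error is E = z·σ/√n, so n = (zσ/E)².
At 95% confidence, z = 1.960.
n = (1.960 × 21.7 / 2.81)² = 229.10
Round up: n = 230.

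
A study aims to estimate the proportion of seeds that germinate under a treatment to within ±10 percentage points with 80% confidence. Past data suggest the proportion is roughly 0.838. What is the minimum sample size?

23

For a proportion with margin E = 0.1 at 80% confidence, z = 1.282.
n = p̂(1−p̂)(z/E)² = 0.838 × 0.162 × (1.282/0.1)² = 22.31
Round up: n = 23.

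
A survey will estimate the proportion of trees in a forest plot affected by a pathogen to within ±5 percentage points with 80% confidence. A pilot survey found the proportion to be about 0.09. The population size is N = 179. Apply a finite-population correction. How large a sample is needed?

42

For a proportion with margin E = 0.05 at 80% confidence, z = 1.282.
n = p̂(1−p̂)(z/E)² = 0.09 × 0.91 × (1.282/0.05)² = 53.84 — call this n₀.
Finite-population correction with N = 179: n = n₀ / (1 + (n₀−1)/N) = 53.84 / 1.295 = 41.58
Round up: n = 42.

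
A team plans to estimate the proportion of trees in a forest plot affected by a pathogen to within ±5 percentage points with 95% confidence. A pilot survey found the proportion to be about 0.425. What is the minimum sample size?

n = 376

For a proportion with margin E = 0.05 at 95% confidence, z = 1.960.
n = p̂(1−p̂)(z/E)² = 0.425 × 0.575 × (1.960/0.05)² = 375.52
Round up: n = 376.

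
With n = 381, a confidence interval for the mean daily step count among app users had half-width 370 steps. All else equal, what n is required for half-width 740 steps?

Margin of error scales as 1/√n, so n₂ = n₁·(E₁/E₂)².
n₂ = 381 × (370/740)² = 381 × 0.25 = 95.25
Round up: n₂ = 96.

96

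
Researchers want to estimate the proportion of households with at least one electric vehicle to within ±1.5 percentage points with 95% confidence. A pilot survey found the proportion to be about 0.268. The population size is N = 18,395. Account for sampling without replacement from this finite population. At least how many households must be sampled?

n = 2834

For a proportion with margin E = 0.015 at 95% confidence, z = 1.960.
n = p̂(1−p̂)(z/E)² = 0.268 × 0.732 × (1.960/0.015)² = 3349.47 — call this n₀.
Finite-population correction with N = 18,395: n = n₀ / (1 + (n₀−1)/N) = 3349.47 / 1.182 = 2833.73
Round up: n = 2834.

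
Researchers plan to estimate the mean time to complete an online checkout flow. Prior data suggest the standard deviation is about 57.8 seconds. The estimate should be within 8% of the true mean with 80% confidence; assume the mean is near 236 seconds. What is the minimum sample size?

n = 16

For a mean, the margin of error is E = z·σ/√n, so n = (zσ/E)².
At 80% confidence, z = 1.282.
E = 8% of 236 = 18.88 seconds.
n = (1.282 × 57.8 / 18.88)² = 15.40
Round up: n = 16.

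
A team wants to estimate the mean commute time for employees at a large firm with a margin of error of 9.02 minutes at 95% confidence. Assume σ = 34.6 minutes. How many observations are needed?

For a mean, the margin of error is E = z·σ/√n, so n = (zσ/E)².
At 95% confidence, z = 1.960.
n = (1.960 × 34.6 / 9.02)² = 56.53
Round up: n = 57.

57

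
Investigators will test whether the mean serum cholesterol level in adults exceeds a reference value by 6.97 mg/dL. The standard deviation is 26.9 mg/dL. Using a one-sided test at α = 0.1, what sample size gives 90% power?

98

For a one-sample z-test, n = ((z_α + z_β)·σ/δ)².
z_α = 1.282 (one-sided α = 0.1); z_β = 1.282 (power 90% → β = 0.1).
n = (2.564 × 26.9 / 6.97)² = 97.92
Round up: n = 98.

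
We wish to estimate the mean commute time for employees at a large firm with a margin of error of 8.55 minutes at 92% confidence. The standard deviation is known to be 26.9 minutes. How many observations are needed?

For a mean, the margin of error is E = z·σ/√n, so n = (zσ/E)².
At 92% confidence, z = 1.751.
n = (1.751 × 26.9 / 8.55)² = 30.35
Round up: n = 31.

31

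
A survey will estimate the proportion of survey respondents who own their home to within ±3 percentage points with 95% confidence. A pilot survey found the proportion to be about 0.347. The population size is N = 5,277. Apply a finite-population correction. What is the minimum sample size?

n = 818

For a proportion with margin E = 0.03 at 95% confidence, z = 1.960.
n = p̂(1−p̂)(z/E)² = 0.347 × 0.653 × (1.960/0.03)² = 967.19 — call this n₀.
Finite-population correction with N = 5,277: n = n₀ / (1 + (n₀−1)/N) = 967.19 / 1.183 = 817.57
Round up: n = 818.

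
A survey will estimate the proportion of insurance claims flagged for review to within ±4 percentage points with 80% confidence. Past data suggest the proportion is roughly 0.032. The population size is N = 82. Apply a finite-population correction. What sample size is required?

24

For a proportion with margin E = 0.04 at 80% confidence, z = 1.282.
n = p̂(1−p̂)(z/E)² = 0.032 × 0.968 × (1.282/0.04)² = 31.82 — call this n₀.
Finite-population correction with N = 82: n = n₀ / (1 + (n₀−1)/N) = 31.82 / 1.376 = 23.13
Round up: n = 24.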